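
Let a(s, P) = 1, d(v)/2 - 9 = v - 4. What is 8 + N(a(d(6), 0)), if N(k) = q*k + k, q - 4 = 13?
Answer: 26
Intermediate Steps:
q = 17 (q = 4 + 13 = 17)
d(v) = 10 + 2*v (d(v) = 18 + 2*(v - 4) = 18 + 2*(-4 + v) = 18 + (-8 + 2*v) = 10 + 2*v)
N(k) = 18*k (N(k) = 17*k + k = 18*k)
8 + N(a(d(6), 0)) = 8 + 18*1 = 8 + 18 = 26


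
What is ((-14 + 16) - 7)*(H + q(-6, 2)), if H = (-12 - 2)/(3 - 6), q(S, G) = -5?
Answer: 5/3 ≈ 1.6667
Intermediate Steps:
H = 14/3 (H = -14/(-3) = -14*(-⅓) = 14/3 ≈ 4.6667)
((-14 + 16) - 7)*(H + q(-6, 2)) = ((-14 + 16) - 7)*(14/3 - 5) = (2 - 7)*(-⅓) = -5*(-⅓) = 5/3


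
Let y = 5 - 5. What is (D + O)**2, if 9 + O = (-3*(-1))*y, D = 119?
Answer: 12100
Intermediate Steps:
y = 0
O = -9 (O = -9 - 3*(-1)*0 = -9 + 3*0 = -9 + 0 = -9)
(D + O)**2 = (119 - 9)**2 = 110**2 = 12100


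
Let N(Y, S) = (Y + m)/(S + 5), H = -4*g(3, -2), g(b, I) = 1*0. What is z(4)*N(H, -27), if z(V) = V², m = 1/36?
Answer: -2/99 ≈ -0.020202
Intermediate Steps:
g(b, I) = 0
H = 0 (H = -4*0 = 0)
m = 1/36 ≈ 0.027778
N(Y, S) = (1/36 + Y)/(5 + S) (N(Y, S) = (Y + 1/36)/(S + 5) = (1/36 + Y)/(5 + S))
z(4)*N(H, -27) = 4²*((1/36 + 0)/(5 - 27)) = 16*((1/36)/(-22)) = 16*(-1/22*1/36) = 16*(-1/792) = -2/99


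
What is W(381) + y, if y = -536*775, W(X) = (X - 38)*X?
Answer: -284717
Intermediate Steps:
W(X) = X*(-38 + X) (W(X) = (-38 + X)*X = X*(-38 + X))
y = -415400
W(381) + y = 381*(-38 + 381) - 415400 = 381*343 - 415400 = 130683 - 415400 = -284717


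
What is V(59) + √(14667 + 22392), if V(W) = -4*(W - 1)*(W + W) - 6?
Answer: -27382 + √37059 ≈ -27190.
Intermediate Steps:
V(W) = -6 - 8*W*(-1 + W) (V(W) = -4*(-1 + W)*2*W - 6 = -8*W*(-1 + W) - 6 = -6 - 8*W*(-1 + W))
V(59) + √(14667 + 22392) = (-6 - 8*59² + 8*59) + √(14667 + 22392) = (-6 - 8*3481 + 472) + √37059 = (-6 - 27848 + 472) + √37059 = -27382 + √37059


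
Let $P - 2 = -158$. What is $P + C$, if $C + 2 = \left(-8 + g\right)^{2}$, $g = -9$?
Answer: $131$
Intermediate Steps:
$P = -156$ ($P = 2 - 158 = -156$)
$C = 287$ ($C = -2 + \left(-8 - 9\right)^{2} = -2 + \left(-17\right)^{2} = -2 + 289 = 287$)
$P + C = -156 + 287 = 131$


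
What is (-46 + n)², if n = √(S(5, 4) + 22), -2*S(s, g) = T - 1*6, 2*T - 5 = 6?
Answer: (92 - √89)²/4 ≈ 1704.3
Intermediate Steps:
T = 11/2 (T = 5/2 + (½)*6 = 5/2 + 3 = 11/2 ≈ 5.5000)
S(s, g) = ¼ (S(s, g) = -(11/2 - 1*6)/2 = -(11/2 - 6)/2 = -½*(-½) = ¼)
n = √89/2 (n = √(¼ + 22) = √(89/4) = √89/2 ≈ 4.7170)
(-46 + n)² = (-46 + √89/2)²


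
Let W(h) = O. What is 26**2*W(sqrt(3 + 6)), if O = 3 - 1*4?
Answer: -676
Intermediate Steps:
O = -1 (O = 3 - 4 = -1)
W(h) = -1
26**2*W(sqrt(3 + 6)) = 26**2*(-1) = 676*(-1) = -676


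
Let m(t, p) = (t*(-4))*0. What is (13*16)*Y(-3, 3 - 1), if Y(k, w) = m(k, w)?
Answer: 0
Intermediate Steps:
m(t, p) = 0 (m(t, p) = -4*t*0 = 0)
Y(k, w) = 0
(13*16)*Y(-3, 3 - 1) = (13*16)*0 = 208*0 = 0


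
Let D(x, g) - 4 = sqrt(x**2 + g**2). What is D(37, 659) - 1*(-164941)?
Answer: 164945 + 5*sqrt(17426) ≈ 1.6561e+5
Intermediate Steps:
D(x, g) = 4 + sqrt(g**2 + x**2) (D(x, g) = 4 + sqrt(x**2 + g**2) = 4 + sqrt(g**2 + x**2))
D(37, 659) - 1*(-164941) = (4 + sqrt(659**2 + 37**2)) - 1*(-164941) = (4 + sqrt(434281 + 1369)) + 164941 = (4 + sqrt(435650)) + 164941 = (4 + 5*sqrt(17426)) + 164941 = 164945 + 5*sqrt(17426)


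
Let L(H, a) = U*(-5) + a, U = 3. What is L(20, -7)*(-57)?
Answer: 1254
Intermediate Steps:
L(H, a) = -15 + a (L(H, a) = 3*(-5) + a = -15 + a)
L(20, -7)*(-57) = (-15 - 7)*(-57) = -22*(-57) = 1254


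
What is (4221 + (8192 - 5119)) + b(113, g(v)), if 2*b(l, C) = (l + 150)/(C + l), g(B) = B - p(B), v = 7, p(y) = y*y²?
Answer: 3252861/446 ≈ 7293.4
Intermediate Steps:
p(y) = y³
g(B) = B - B³
b(l, C) = (150 + l)/(2*(C + l)) (b(l, C) = ((l + 150)/(C + l))/2 = ((150 + l)/(C + l))/2 = (150 + l)/(2*(C + l)))
(4221 + (8192 - 5119)) + b(113, g(v)) = (4221 + (8192 - 5119)) + (75 + (½)*113)/((7 - 1*7³) + 113) = (4221 + 3073) + (75 + 113/2)/((7 - 1*343) + 113) = 7294 + (263/2)/((7 - 343) + 113) = 7294 + (263/2)/(-336 + 113) = 7294 + (263/2)/(-223) = 7294 - 1/223*263/2 = 7294 - 263/446 = 3252861/446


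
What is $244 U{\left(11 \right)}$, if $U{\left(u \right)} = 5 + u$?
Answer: $3904$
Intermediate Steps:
$244 U{\left(11 \right)} = 244 \left(5 + 11\right) = 244 \cdot 16 = 3904$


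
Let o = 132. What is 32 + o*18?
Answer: 2408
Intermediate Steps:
32 + o*18 = 32 + 132*18 = 32 + 2376 = 2408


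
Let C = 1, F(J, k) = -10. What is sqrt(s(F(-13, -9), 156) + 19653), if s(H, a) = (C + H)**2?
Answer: sqrt(19734) ≈ 140.48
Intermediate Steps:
s(H, a) = (1 + H)**2
sqrt(s(F(-13, -9), 156) + 19653) = sqrt((1 - 10)**2 + 19653) = sqrt((-9)**2 + 19653) = sqrt(81 + 19653) = sqrt(19734)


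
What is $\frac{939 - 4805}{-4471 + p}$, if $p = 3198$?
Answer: $\frac{3866}{1273} \approx 3.0369$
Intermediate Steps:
$\frac{939 - 4805}{-4471 + p} = \frac{939 - 4805}{-4471 + 3198} = - \frac{3866}{-1273} = \left(-3866\right) \left(- \frac{1}{1273}\right) = \frac{3866}{1273}$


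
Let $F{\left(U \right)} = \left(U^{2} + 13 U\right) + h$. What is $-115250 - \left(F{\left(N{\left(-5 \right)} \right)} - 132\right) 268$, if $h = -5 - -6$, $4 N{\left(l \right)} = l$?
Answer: $- \frac{304823}{4} \approx -76206.0$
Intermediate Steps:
$N{\left(l \right)} = \frac{l}{4}$
$h = 1$ ($h = -5 + 6 = 1$)
$F{\left(U \right)} = 1 + U^{2} + 13 U$ ($F{\left(U \right)} = \left(U^{2} + 13 U\right) + 1 = 1 + U^{2} + 13 U$)
$-115250 - \left(F{\left(N{\left(-5 \right)} \right)} - 132\right) 268 = -115250 - \left(\left(1 + \left(\frac{1}{4} \left(-5\right)\right)^{2} + 13 \cdot \frac{1}{4} \left(-5\right)\right) - 132\right) 268 = -115250 - \left(\left(1 + \left(- \frac{5}{4}\right)^{2} + 13 \left(- \frac{5}{4}\right)\right) - 132\right) 268 = -115250 - \left(\left(1 + \frac{25}{16} - \frac{65}{4}\right) - 132\right) 268 = -115250 - \left(- \frac{219}{16} - 132\right) 268 = -115250 - \left(- \frac{2331}{16}\right) 268 = -115250 - - \frac{156177}{4} = -115250 + \frac{156177}{4} = - \frac{304823}{4}$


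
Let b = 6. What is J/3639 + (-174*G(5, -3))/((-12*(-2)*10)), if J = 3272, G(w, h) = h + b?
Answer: -185713/145560 ≈ -1.2759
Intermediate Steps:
G(w, h) = 6 + h (G(w, h) = h + 6 = 6 + h)
J/3639 + (-174*G(5, -3))/((-12*(-2)*10)) = 3272/3639 + (-174*(6 - 3))/((-12*(-2)*10)) = 3272*(1/3639) + (-174*3)/((24*10)) = 3272/3639 - 522/240 = 3272/3639 - 522*1/240 = 3272/3639 - 87/40 = -185713/145560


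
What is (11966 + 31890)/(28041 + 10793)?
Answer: 21928/19417 ≈ 1.1293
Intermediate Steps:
(11966 + 31890)/(28041 + 10793) = 43856/38834 = 43856*(1/38834) = 21928/19417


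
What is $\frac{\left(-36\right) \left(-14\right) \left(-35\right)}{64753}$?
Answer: $- \frac{17640}{64753} \approx -0.27242$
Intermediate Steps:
$\frac{\left(-36\right) \left(-14\right) \left(-35\right)}{64753} = 504 \left(-35\right) \frac{1}{64753} = \left(-17640\right) \frac{1}{64753} = - \frac{17640}{64753}$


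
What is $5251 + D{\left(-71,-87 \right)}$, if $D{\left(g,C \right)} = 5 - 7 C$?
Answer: $5865$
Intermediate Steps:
$5251 + D{\left(-71,-87 \right)} = 5251 + \left(5 - -609\right) = 5251 + \left(5 + 609\right) = 5251 + 614 = 5865$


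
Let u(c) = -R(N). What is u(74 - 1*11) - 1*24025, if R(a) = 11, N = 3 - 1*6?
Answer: -24036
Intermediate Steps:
N = -3 (N = 3 - 6 = -3)
u(c) = -11 (u(c) = -1*11 = -11)
u(74 - 1*11) - 1*24025 = -11 - 1*24025 = -11 - 24025 = -24036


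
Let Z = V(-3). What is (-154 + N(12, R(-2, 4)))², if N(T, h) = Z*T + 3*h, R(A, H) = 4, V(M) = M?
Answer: 31684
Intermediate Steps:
Z = -3
N(T, h) = -3*T + 3*h
(-154 + N(12, R(-2, 4)))² = (-154 + (-3*12 + 3*4))² = (-154 + (-36 + 12))² = (-154 - 24)² = (-178)² = 31684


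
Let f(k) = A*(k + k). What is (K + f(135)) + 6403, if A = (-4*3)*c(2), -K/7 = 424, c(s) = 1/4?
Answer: 2625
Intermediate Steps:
c(s) = 1/4
K = -2968 (K = -7*424 = -2968)
A = -3 (A = -4*3*(1/4) = -12*1/4 = -3)
f(k) = -6*k (f(k) = -3*(k + k) = -6*k)
(K + f(135)) + 6403 = (-2968 - 6*135) + 6403 = (-2968 - 810) + 6403 = -3778 + 6403 = 2625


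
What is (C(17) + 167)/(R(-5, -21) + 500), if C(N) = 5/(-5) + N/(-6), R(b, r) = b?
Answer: 89/270 ≈ 0.32963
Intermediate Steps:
C(N) = -1 - N/6 (C(N) = 5*(-⅕) + N*(-⅙) = -1 - N/6)
(C(17) + 167)/(R(-5, -21) + 500) = ((-1 - ⅙*17) + 167)/(-5 + 500) = ((-1 - 17/6) + 167)/495 = (-23/6 + 167)*(1/495) = (979/6)*(1/495) = 89/270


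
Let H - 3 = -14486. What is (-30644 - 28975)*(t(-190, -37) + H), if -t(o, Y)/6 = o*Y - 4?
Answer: 3376760541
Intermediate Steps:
H = -14483 (H = 3 - 14486 = -14483)
t(o, Y) = 24 - 6*Y*o (t(o, Y) = -6*(o*Y - 4) = -6*(Y*o - 4) = -6*(-4 + Y*o) = 24 - 6*Y*o)
(-30644 - 28975)*(t(-190, -37) + H) = (-30644 - 28975)*((24 - 6*(-37)*(-190)) - 14483) = -59619*((24 - 42180) - 14483) = -59619*(-42156 - 14483) = -59619*(-56639) = 3376760541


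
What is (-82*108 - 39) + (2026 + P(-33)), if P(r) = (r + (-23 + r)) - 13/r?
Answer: -229601/33 ≈ -6957.6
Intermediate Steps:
P(r) = -23 - 13/r + 2*r (P(r) = (-23 + 2*r) - 13/r = -23 - 13/r + 2*r)
(-82*108 - 39) + (2026 + P(-33)) = (-82*108 - 39) + (2026 + (-23 - 13/(-33) + 2*(-33))) = (-8856 - 39) + (2026 + (-23 - 13*(-1/33) - 66)) = -8895 + (2026 + (-23 + 13/33 - 66)) = -8895 + (2026 - 2924/33) = -8895 + 63934/33 = -229601/33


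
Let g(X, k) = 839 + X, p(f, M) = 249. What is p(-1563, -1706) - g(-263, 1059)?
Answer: -327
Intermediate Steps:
p(-1563, -1706) - g(-263, 1059) = 249 - (839 - 263) = 249 - 1*576 = 249 - 576 = -327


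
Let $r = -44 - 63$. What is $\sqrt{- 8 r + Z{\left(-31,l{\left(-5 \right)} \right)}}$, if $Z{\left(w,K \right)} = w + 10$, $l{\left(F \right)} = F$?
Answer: $\sqrt{835} \approx 28.896$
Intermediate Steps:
$r = -107$
$Z{\left(w,K \right)} = 10 + w$
$\sqrt{- 8 r + Z{\left(-31,l{\left(-5 \right)} \right)}} = \sqrt{\left(-8\right) \left(-107\right) + \left(10 - 31\right)} = \sqrt{856 - 21} = \sqrt{835}$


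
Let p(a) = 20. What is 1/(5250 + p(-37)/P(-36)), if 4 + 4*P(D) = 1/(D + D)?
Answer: 289/1511490 ≈ 0.00019120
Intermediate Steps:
P(D) = -1 + 1/(8*D) (P(D) = -1 + 1/(4*(D + D)) = -1 + 1/(4*((2*D))) = -1 + (1/(2*D))/4 = -1 + 1/(8*D))
1/(5250 + p(-37)/P(-36)) = 1/(5250 + 20/(((⅛ - 1*(-36))/(-36)))) = 1/(5250 + 20/((-(⅛ + 36)/36))) = 1/(5250 + 20/((-1/36*289/8))) = 1/(5250 + 20/(-289/288)) = 1/(5250 + 20*(-288/289)) = 1/(5250 - 5760/289) = 1/(1511490/289) = 289/1511490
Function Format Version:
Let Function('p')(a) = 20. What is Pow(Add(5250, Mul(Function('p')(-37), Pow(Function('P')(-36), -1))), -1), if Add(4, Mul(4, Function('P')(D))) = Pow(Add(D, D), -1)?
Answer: Rational(289, 1511490) ≈ 0.00019120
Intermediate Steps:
Function('P')(D) = Add(-1, Mul(Rational(1, 8), Pow(D, -1))) (Function('P')(D) = Add(-1, Mul(Rational(1, 4), Pow(Add(D, D), -1))) = Add(-1, Mul(Rational(1, 4), Pow(Mul(2, D), -1))) = Add(-1, Mul(Rational(1, 4), Mul(Rational(1, 2), Pow(D, -1)))) = Add(-1, Mul(Rational(1, 8), Pow(D, -1))))
Pow(Add(5250, Mul(Function('p')(-37), Pow(Function('P')(-36), -1))), -1) = Pow(Add(5250, Mul(20, Pow(Mul(Pow(-36, -1), Add(Rational(1, 8), Mul(-1, -36))), -1))), -1) = Pow(Add(5250, Mul(20, Pow(Mul(Rational(-1, 36), Add(Rational(1, 8), 36)), -1))), -1) = Pow(Add(5250, Mul(20, Pow(Mul(Rational(-1, 36), Rational(289, 8)), -1))), -1) = Pow(Add(5250, Mul(20, Pow(Rational(-289, 288), -1))), -1) = Pow(Add(5250, Mul(20, Rational(-288, 289))), -1) = Pow(Add(5250, Rational(-5760, 289)), -1) = Pow(Rational(1511490, 289), -1) = Rational(289, 1511490)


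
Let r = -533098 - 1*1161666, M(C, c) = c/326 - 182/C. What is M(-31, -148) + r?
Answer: -8563615120/5053 ≈ -1.6948e+6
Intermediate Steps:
M(C, c) = -182/C + c/326 (M(C, c) = c*(1/326) - 182/C = c/326 - 182/C = -182/C + c/326)
r = -1694764 (r = -533098 - 1161666 = -1694764)
M(-31, -148) + r = (-182/(-31) + (1/326)*(-148)) - 1694764 = (-182*(-1/31) - 74/163) - 1694764 = (182/31 - 74/163) - 1694764 = 27372/5053 - 1694764 = -8563615120/5053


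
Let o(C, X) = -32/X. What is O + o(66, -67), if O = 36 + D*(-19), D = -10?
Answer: 15174/67 ≈ 226.48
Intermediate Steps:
O = 226 (O = 36 - 10*(-19) = 36 + 190 = 226)
O + o(66, -67) = 226 - 32/(-67) = 226 - 32*(-1/67) = 226 + 32/67 = 15174/67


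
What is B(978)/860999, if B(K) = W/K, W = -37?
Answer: -37/842057022 ≈ -4.3940e-8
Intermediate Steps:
B(K) = -37/K
B(978)/860999 = -37/978/860999 = -37*1/978*(1/860999) = -37/978*1/860999 = -37/842057022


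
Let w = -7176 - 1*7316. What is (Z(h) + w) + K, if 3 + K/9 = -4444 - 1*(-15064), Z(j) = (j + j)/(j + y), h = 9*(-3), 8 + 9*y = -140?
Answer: 31695337/391 ≈ 81062.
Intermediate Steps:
w = -14492 (w = -7176 - 7316 = -14492)
y = -148/9 (y = -8/9 + (1/9)*(-140) = -8/9 - 140/9 = -148/9 ≈ -16.444)
h = -27
Z(j) = 2*j/(-148/9 + j) (Z(j) = (j + j)/(j - 148/9) = (2*j)/(-148/9 + j) = 2*j/(-148/9 + j))
K = 95553 (K = -27 + 9*(-4444 - 1*(-15064)) = -27 + 9*(-4444 + 15064) = -27 + 9*10620 = -27 + 95580 = 95553)
(Z(h) + w) + K = (18*(-27)/(-148 + 9*(-27)) - 14492) + 95553 = (18*(-27)/(-148 - 243) - 14492) + 95553 = (18*(-27)/(-391) - 14492) + 95553 = (18*(-27)*(-1/391) - 14492) + 95553 = (486/391 - 14492) + 95553 = -5665886/391 + 95553 = 31695337/391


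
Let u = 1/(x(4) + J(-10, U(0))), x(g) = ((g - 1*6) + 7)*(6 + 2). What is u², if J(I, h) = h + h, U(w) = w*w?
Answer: 1/1600 ≈ 0.00062500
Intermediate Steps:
x(g) = 8 + 8*g (x(g) = ((g - 6) + 7)*8 = ((-6 + g) + 7)*8 = (1 + g)*8 = 8 + 8*g)
U(w) = w²
J(I, h) = 2*h
u = 1/40 (u = 1/((8 + 8*4) + 2*0²) = 1/((8 + 32) + 2*0) = 1/(40 + 0) = 1/40 ≈ 0.025000)
u² = (1/40)² = 1/1600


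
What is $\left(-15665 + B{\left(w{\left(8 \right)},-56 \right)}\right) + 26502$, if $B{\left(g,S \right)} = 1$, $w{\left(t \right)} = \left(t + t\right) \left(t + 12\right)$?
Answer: $10838$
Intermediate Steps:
$w{\left(t \right)} = 2 t \left(12 + t\right)$
$\left(-15665 + B{\left(w{\left(8 \right)},-56 \right)}\right) + 26502 = \left(-15665 + 1\right) + 26502 = -15664 + 26502 = 10838$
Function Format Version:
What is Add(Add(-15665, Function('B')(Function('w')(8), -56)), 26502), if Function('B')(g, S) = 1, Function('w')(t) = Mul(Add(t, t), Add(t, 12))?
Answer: 10838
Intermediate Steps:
Function('w')(t) = Mul(2, t, Add(12, t)) (Function('w')(t) = Mul(Mul(2, t), Add(12, t)) = Mul(2, t, Add(12, t)))
Add(Add(-15665, Function('B')(Function('w')(8), -56)), 26502) = Add(Add(-15665, 1), 26502) = Add(-15664, 26502) = 10838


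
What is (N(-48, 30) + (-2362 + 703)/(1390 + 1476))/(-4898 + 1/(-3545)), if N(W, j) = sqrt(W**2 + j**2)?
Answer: 5881155/49763535926 - 21270*sqrt(89)/17363411 ≈ -0.011438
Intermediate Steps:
(N(-48, 30) + (-2362 + 703)/(1390 + 1476))/(-4898 + 1/(-3545)) = (sqrt((-48)**2 + 30**2) + (-2362 + 703)/(1390 + 1476))/(-4898 + 1/(-3545)) = (sqrt(2304 + 900) - 1659/2866)/(-4898 - 1/3545) = (sqrt(3204) - 1659*1/2866)/(-17363411/3545) = (6*sqrt(89) - 1659/2866)*(-3545/17363411) = (-1659/2866 + 6*sqrt(89))*(-3545/17363411) = 5881155/49763535926 - 21270*sqrt(89)/17363411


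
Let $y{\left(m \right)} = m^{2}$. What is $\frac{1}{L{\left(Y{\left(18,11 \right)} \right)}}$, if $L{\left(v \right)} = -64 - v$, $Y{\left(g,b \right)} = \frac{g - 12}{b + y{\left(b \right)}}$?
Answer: $- \frac{22}{1409} \approx -0.015614$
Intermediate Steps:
$Y{\left(g,b \right)} = \frac{-12 + g}{b + b^{2}}$ ($Y{\left(g,b \right)} = \frac{g - 12}{b + b^{2}} = \frac{-12 + g}{b + b^{2}}$)
$\frac{1}{L{\left(Y{\left(18,11 \right)} \right)}} = \frac{1}{-64 - \frac{-12 + 18}{11 \left(1 + 11\right)}} = \frac{1}{-64 - \frac{1}{11} \cdot \frac{1}{12} \cdot 6} = \frac{1}{-64 - \frac{1}{22}} = \frac{1}{- \frac{1409}{22}} = - \frac{22}{1409}$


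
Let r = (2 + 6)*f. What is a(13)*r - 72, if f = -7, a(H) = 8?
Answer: -520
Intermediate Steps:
r = -56 (r = (2 + 6)*(-7) = 8*(-7) = -56)
a(13)*r - 72 = 8*(-56) - 72 = -448 - 72 = -520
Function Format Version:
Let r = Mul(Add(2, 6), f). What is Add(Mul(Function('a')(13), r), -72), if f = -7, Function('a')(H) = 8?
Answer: -520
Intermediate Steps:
r = -56 (r = Mul(Add(2, 6), -7) = Mul(8, -7) = -56)
Add(Mul(Function('a')(13), r), -72) = Add(Mul(8, -56), -72) = Add(-448, -72) = -520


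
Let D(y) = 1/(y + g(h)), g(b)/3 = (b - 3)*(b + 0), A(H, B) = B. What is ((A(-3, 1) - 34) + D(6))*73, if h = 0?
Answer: -14381/6 ≈ -2396.8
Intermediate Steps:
g(b) = 3*b*(-3 + b) (g(b) = 3*((b - 3)*(b + 0)) = 3*((-3 + b)*b) = 3*(b*(-3 + b)) = 3*b*(-3 + b))
D(y) = 1/y (D(y) = 1/(y + 3*0*(-3 + 0)) = 1/(y + 3*0*(-3)) = 1/(y + 0) = 1/y)
((A(-3, 1) - 34) + D(6))*73 = ((1 - 34) + 1/6)*73 = (-33 + ⅙)*73 = -197/6*73 = -14381/6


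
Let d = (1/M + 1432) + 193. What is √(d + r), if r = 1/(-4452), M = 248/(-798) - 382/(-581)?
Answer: √265857475251477333/12779466 ≈ 40.347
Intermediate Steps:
M = 11482/33117 (M = 248*(-1/798) - 382*(-1/581) = -124/399 + 382/581 = 11482/33117 ≈ 0.34671)
r = -1/4452 ≈ -0.00022462
d = 18691367/11482 (d = (1/(11482/33117) + 1432) + 193 = (33117/11482 + 1432) + 193 = 16475341/11482 + 193 = 18691367/11482 ≈ 1627.9)
√(d + r) = √(18691367/11482 - 1/4452) = √(41606977201/25558932) = √265857475251477333/12779466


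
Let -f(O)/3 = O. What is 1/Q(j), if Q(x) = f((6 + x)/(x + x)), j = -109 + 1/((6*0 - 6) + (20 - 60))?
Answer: -10030/14217 ≈ -0.70549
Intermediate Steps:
f(O) = -3*O
j = -5015/46 (j = -109 + 1/((0 - 6) - 40) = -109 + 1/(-6 - 40) = -109 + 1/(-46) = -109 - 1/46 = -5015/46 ≈ -109.02)
Q(x) = -3*(6 + x)/(2*x) (Q(x) = -3*(6 + x)/(x + x) = -3*(6 + x)/(2*x))
1/Q(j) = 1/(-3/2 - 9/(-5015/46)) = 1/(-3/2 - 9*(-46/5015)) = 1/(-3/2 + 414/5015) = 1/(-14217/10030) = -10030/14217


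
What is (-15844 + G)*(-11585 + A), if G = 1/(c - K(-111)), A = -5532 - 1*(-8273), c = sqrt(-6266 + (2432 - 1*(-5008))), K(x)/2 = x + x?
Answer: 13729520602248/97981 + 4422*sqrt(1174)/97981 ≈ 1.4012e+8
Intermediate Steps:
K(x) = 4*x (K(x) = 2*(x + x) = 2*(2*x) = 4*x)
c = sqrt(1174) (c = sqrt(-6266 + (2432 + 5008)) = sqrt(-6266 + 7440) = sqrt(1174) ≈ 34.264)
A = 2741 (A = -5532 + 8273 = 2741)
G = 1/(444 + sqrt(1174)) (G = 1/(sqrt(1174) - 4*(-111)) = 1/(sqrt(1174) - 1*(-444)) = 1/(sqrt(1174) + 444) = 1/(444 + sqrt(1174)) ≈ 0.0020909)
(-15844 + G)*(-11585 + A) = (-15844 + (222/97981 - sqrt(1174)/195962))*(-11585 + 2741) = (-1552410742/97981 - sqrt(1174)/195962)*(-8844) = 13729520602248/97981 + 4422*sqrt(1174)/97981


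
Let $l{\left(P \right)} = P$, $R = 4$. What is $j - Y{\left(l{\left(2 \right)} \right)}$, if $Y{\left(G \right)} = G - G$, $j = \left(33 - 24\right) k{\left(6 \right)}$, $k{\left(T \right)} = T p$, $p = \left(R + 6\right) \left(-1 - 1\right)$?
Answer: $-1080$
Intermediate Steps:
$p = -20$ ($p = \left(4 + 6\right) \left(-1 - 1\right) = 10 \left(-2\right) = -20$)
$k{\left(T \right)} = - 20 T$ ($k{\left(T \right)} = T \left(-20\right) = - 20 T$)
$j = -1080$ ($j = \left(33 - 24\right) \left(\left(-20\right) 6\right) = 9 \left(-120\right) = -1080$)
$Y{\left(G \right)} = 0$
$j - Y{\left(l{\left(2 \right)} \right)} = -1080 - 0 = -1080 + 0 = -1080$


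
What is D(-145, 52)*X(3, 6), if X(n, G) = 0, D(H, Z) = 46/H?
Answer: 0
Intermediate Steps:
D(-145, 52)*X(3, 6) = (46/(-145))*0 = (46*(-1/145))*0 = -46/145*0 = 0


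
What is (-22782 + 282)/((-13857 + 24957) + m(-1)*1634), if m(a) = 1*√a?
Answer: -62437500/31469989 + 9191250*I/31469989 ≈ -1.984 + 0.29206*I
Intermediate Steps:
m(a) = √a
(-22782 + 282)/((-13857 + 24957) + m(-1)*1634) = (-22782 + 282)/((-13857 + 24957) + √(-1)*1634) = -22500/(11100 + I*1634) = -22500*(11100 - 1634*I)/125879956 = -5625*(11100 - 1634*I)/31469989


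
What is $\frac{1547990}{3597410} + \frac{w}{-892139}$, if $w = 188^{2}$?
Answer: $\frac{125387539157}{320938975999} \approx 0.39069$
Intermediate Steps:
$w = 35344$
$\frac{1547990}{3597410} + \frac{w}{-892139} = \frac{1547990}{3597410} + \frac{35344}{-892139} = 1547990 \cdot \frac{1}{3597410} + 35344 \left(- \frac{1}{892139}\right) = \frac{154799}{359741} - \frac{35344}{892139} = \frac{125387539157}{320938975999}$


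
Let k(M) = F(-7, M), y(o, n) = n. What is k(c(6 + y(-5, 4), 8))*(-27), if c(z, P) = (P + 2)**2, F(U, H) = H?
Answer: -2700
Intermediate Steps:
c(z, P) = (2 + P)**2
k(M) = M
k(c(6 + y(-5, 4), 8))*(-27) = (2 + 8)**2*(-27) = 10**2*(-27) = 100*(-27) = -2700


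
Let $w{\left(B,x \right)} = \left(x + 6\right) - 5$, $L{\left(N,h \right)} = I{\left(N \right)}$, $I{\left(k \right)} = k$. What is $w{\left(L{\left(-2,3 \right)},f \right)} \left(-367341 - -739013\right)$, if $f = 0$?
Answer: $371672$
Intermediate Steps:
$L{\left(N,h \right)} = N$
$w{\left(B,x \right)} = 1 + x$ ($w{\left(B,x \right)} = \left(6 + x\right) - 5 = 1 + x$)
$w{\left(L{\left(-2,3 \right)},f \right)} \left(-367341 - -739013\right) = \left(1 + 0\right) \left(-367341 - -739013\right) = 1 \left(-367341 + 739013\right) = 1 \cdot 371672 = 371672$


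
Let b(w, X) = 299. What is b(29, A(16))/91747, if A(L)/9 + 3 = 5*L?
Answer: 13/3989 ≈ 0.0032590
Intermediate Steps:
A(L) = -27 + 45*L (A(L) = -27 + 9*(5*L) = -27 + 45*L)
b(29, A(16))/91747 = 299/91747 = 299*(1/91747) = 13/3989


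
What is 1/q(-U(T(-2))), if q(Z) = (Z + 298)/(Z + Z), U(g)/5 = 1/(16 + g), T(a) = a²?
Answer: -2/1191 ≈ -0.0016793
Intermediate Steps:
U(g) = 5/(16 + g)
q(Z) = (298 + Z)/(2*Z) (q(Z) = (298 + Z)/((2*Z)) = (298 + Z)*(1/(2*Z)) = (298 + Z)/(2*Z))
1/q(-U(T(-2))) = 1/((298 - 5/(16 + (-2)²))/(2*((-5/(16 + (-2)²))))) = 1/((298 - 5/(16 + 4))/(2*((-5/(16 + 4))))) = 1/((298 - 5/20)/(2*((-5/20)))) = 1/((298 - 1*¼)/(2*((-1*¼)))) = 1/((298 - ¼)/(2*(-¼))) = 1/((½)*(-4)*(1191/4)) = 1/(-1191/2) = -2/1191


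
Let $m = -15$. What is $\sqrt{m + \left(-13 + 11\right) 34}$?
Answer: $i \sqrt{83} \approx 9.1104 i$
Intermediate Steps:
$\sqrt{m + \left(-13 + 11\right) 34} = \sqrt{-15 + \left(-13 + 11\right) 34} = \sqrt{-15 - 68} = \sqrt{-83} = i \sqrt{83}$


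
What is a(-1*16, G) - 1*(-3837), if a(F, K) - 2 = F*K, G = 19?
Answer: 3535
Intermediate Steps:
a(F, K) = 2 + F*K
a(-1*16, G) - 1*(-3837) = (2 - 1*16*19) - 1*(-3837) = (2 - 16*19) + 3837 = (2 - 304) + 3837 = -302 + 3837 = 3535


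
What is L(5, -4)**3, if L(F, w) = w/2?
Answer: -8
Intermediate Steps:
L(F, w) = w/2 (L(F, w) = w*(1/2) = w/2)
L(5, -4)**3 = ((1/2)*(-4))**3 = (-2)**3 = -8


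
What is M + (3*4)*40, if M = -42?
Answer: 438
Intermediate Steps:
M + (3*4)*40 = -42 + (3*4)*40 = -42 + 12*40 = -42 + 480 = 438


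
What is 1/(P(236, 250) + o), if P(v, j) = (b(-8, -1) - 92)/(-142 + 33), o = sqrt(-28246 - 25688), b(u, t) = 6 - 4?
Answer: 1635/106799659 - 11881*I*sqrt(53934)/640797954 ≈ 1.5309e-5 - 0.0043059*I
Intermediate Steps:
b(u, t) = 2
o = I*sqrt(53934) (o = sqrt(-53934) = I*sqrt(53934) ≈ 232.24*I)
P(v, j) = 90/109 (P(v, j) = (2 - 92)/(-142 + 33) = -90/(-109) = -90*(-1/109) = 90/109)
1/(P(236, 250) + o) = 1/(90/109 + I*sqrt(53934))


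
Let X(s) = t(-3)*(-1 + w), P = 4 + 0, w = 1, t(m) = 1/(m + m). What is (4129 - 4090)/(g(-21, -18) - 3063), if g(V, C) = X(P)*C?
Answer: -13/1021 ≈ -0.012733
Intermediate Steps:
t(m) = 1/(2*m)
P = 4
X(s) = 0 (X(s) = ((1/2)/(-3))*(-1 + 1) = ((1/2)*(-1/3))*0 = -1/6*0 = 0)
g(V, C) = 0 (g(V, C) = 0*C = 0)
(4129 - 4090)/(g(-21, -18) - 3063) = (4129 - 4090)/(0 - 3063) = 39/(-3063) = 39*(-1/3063) = -13/1021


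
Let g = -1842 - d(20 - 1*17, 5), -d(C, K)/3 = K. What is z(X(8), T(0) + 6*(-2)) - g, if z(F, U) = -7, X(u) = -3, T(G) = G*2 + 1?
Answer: 1820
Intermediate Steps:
d(C, K) = -3*K
T(G) = 1 + 2*G (T(G) = 2*G + 1 = 1 + 2*G)
g = -1827 (g = -1842 - (-3)*5 = -1842 - 1*(-15) = -1842 + 15 = -1827)
z(X(8), T(0) + 6*(-2)) - g = -7 - 1*(-1827) = -7 + 1827 = 1820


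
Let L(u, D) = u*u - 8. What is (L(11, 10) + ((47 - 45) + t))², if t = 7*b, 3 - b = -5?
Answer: 29241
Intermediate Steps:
b = 8 (b = 3 - 1*(-5) = 3 + 5 = 8)
L(u, D) = -8 + u² (L(u, D) = u² - 8 = -8 + u²)
t = 56 (t = 7*8 = 56)
(L(11, 10) + ((47 - 45) + t))² = ((-8 + 11²) + ((47 - 45) + 56))² = ((-8 + 121) + (2 + 56))² = (113 + 58)² = 171² = 29241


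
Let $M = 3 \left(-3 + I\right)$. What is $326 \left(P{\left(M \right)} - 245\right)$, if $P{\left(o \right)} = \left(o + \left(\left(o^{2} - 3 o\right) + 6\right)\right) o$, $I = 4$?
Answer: $-71068$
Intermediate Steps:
$M = 3$ ($M = 3 \left(-3 + 4\right) = 3 \cdot 1 = 3$)
$P{\left(o \right)} = o \left(6 + o^{2} - 2 o\right)$ ($P{\left(o \right)} = \left(o + \left(6 + o^{2} - 3 o\right)\right) o = \left(6 + o^{2} - 2 o\right) o = o \left(6 + o^{2} - 2 o\right)$)
$326 \left(P{\left(M \right)} - 245\right) = 326 \left(3 \left(6 + 3^{2} - 6\right) - 245\right) = 326 \left(3 \left(6 + 9 - 6\right) - 245\right) = 326 \left(3 \cdot 9 - 245\right) = 326 \left(27 - 245\right) = 326 \left(-218\right) = -71068$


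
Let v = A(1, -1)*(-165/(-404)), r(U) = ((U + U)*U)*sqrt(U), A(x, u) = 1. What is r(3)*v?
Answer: 1485*sqrt(3)/202 ≈ 12.733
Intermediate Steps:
r(U) = 2*U**(5/2) (r(U) = ((2*U)*U)*sqrt(U) = (2*U**2)*sqrt(U) = 2*U**(5/2))
v = 165/404 (v = 1*(-165/(-404)) = 1*(-165*(-1/404)) = 1*(165/404) = 165/404 ≈ 0.40842)
r(3)*v = (2*3**(5/2))*(165/404) = (2*(9*sqrt(3)))*(165/404) = (18*sqrt(3))*(165/404) = 1485*sqrt(3)/202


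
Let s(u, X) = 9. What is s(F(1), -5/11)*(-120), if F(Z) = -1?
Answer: -1080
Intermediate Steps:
s(F(1), -5/11)*(-120) = 9*(-120) = -1080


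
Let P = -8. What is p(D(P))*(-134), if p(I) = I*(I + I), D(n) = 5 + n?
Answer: -2412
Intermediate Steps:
p(I) = 2*I² (p(I) = I*(2*I) = 2*I²)
p(D(P))*(-134) = (2*(5 - 8)²)*(-134) = (2*(-3)²)*(-134) = (2*9)*(-134) = 18*(-134) = -2412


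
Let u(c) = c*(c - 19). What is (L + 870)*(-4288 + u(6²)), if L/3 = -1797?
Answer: 16619196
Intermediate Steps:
L = -5391 (L = 3*(-1797) = -5391)
u(c) = c*(-19 + c)
(L + 870)*(-4288 + u(6²)) = (-5391 + 870)*(-4288 + 6²*(-19 + 6²)) = -4521*(-4288 + 36*(-19 + 36)) = -4521*(-4288 + 36*17) = -4521*(-4288 + 612) = -4521*(-3676) = 16619196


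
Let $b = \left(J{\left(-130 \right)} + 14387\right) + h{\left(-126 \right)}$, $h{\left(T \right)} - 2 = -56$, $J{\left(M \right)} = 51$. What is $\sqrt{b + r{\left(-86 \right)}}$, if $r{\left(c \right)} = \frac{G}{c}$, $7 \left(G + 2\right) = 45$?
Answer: $\frac{\sqrt{5212800474}}{602} \approx 119.93$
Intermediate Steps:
$G = \frac{31}{7}$ ($G = -2 + \frac{1}{7} \cdot 45 = -2 + \frac{45}{7} = \frac{31}{7} \approx 4.4286$)
$h{\left(T \right)} = -54$ ($h{\left(T \right)} = 2 - 56 = -54$)
$r{\left(c \right)} = \frac{31}{7 c}$
$b = 14384$ ($b = \left(51 + 14387\right) - 54 = 14438 - 54 = 14384$)
$\sqrt{b + r{\left(-86 \right)}} = \sqrt{14384 + \frac{31}{7 \left(-86\right)}} = \sqrt{14384 + \frac{31}{7} \left(- \frac{1}{86}\right)} = \sqrt{14384 - \frac{31}{602}} = \sqrt{\frac{8659137}{602}} = \frac{\sqrt{5212800474}}{602}$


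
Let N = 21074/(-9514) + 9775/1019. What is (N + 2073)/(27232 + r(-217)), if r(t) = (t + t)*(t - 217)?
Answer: 10084387431/1045037606204 ≈ 0.0096498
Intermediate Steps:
r(t) = 2*t*(-217 + t) (r(t) = (2*t)*(-217 + t) = 2*t*(-217 + t))
N = 35762472/4847383 (N = 21074*(-1/9514) + 9775*(1/1019) = -10537/4757 + 9775/1019 = 35762472/4847383 ≈ 7.3777)
(N + 2073)/(27232 + r(-217)) = (35762472/4847383 + 2073)/(27232 + 2*(-217)*(-217 - 217)) = 10084387431/(4847383*(27232 + 2*(-217)*(-434))) = 10084387431/(4847383*(27232 + 188356)) = (10084387431/4847383)/215588 = (10084387431/4847383)*(1/215588) = 10084387431/1045037606204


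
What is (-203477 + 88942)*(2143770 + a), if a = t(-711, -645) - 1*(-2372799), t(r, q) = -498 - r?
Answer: -517329626370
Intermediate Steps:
a = 2373012 (a = (-498 - 1*(-711)) - 1*(-2372799) = (-498 + 711) + 2372799 = 213 + 2372799 = 2373012)
(-203477 + 88942)*(2143770 + a) = (-203477 + 88942)*(2143770 + 2373012) = -114535*4516782 = -517329626370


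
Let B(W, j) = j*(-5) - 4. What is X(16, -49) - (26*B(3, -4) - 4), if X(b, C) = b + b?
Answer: -380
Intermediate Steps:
B(W, j) = -4 - 5*j (B(W, j) = -5*j - 4 = -4 - 5*j)
X(b, C) = 2*b
X(16, -49) - (26*B(3, -4) - 4) = 2*16 - (26*(-4 - 5*(-4)) - 4) = 32 - (26*(-4 + 20) - 4) = 32 - (26*16 - 4) = 32 - (416 - 4) = 32 - 1*412 = 32 - 412 = -380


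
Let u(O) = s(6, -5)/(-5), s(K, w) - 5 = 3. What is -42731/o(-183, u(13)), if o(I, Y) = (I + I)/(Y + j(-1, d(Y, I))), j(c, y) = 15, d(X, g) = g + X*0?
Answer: 2862977/1830 ≈ 1564.5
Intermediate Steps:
s(K, w) = 8 (s(K, w) = 5 + 3 = 8)
d(X, g) = g (d(X, g) = g + 0 = g)
u(O) = -8/5 (u(O) = 8/(-5) = 8*(-⅕) = -8/5)
o(I, Y) = 2*I/(15 + Y) (o(I, Y) = (I + I)/(Y + 15) = (2*I)/(15 + Y) = 2*I/(15 + Y))
-42731/o(-183, u(13)) = -42731/(2*(-183)/(15 - 8/5)) = -42731/(2*(-183)/(67/5)) = -42731/(2*(-183)*(5/67)) = -42731/(-1830/67) = -42731*(-67/1830) = 2862977/1830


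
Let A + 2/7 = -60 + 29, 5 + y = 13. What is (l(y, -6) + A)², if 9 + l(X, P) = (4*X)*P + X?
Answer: 2464900/49 ≈ 50304.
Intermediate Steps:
y = 8 (y = -5 + 13 = 8)
A = -219/7 (A = -2/7 + (-60 + 29) = -2/7 - 31 = -219/7 ≈ -31.286)
l(X, P) = -9 + X + 4*P*X (l(X, P) = -9 + ((4*X)*P + X) = -9 + (4*P*X + X) = -9 + (X + 4*P*X) = -9 + X + 4*P*X)
(l(y, -6) + A)² = ((-9 + 8 + 4*(-6)*8) - 219/7)² = ((-9 + 8 - 192) - 219/7)² = (-193 - 219/7)² = (-1570/7)² = 2464900/49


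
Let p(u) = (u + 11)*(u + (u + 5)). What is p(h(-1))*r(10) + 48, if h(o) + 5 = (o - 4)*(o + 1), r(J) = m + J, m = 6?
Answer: -432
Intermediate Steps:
r(J) = 6 + J
h(o) = -5 + (1 + o)*(-4 + o) (h(o) = -5 + (o - 4)*(o + 1) = -5 + (-4 + o)*(1 + o) = -5 + (1 + o)*(-4 + o))
p(u) = (5 + 2*u)*(11 + u) (p(u) = (11 + u)*(u + (5 + u)) = (11 + u)*(5 + 2*u) = (5 + 2*u)*(11 + u))
p(h(-1))*r(10) + 48 = (55 + 2*(-9 + (-1)² - 3*(-1))² + 27*(-9 + (-1)² - 3*(-1)))*(6 + 10) + 48 = (55 + 2*(-9 + 1 + 3)² + 27*(-9 + 1 + 3))*16 + 48 = (55 + 2*(-5)² + 27*(-5))*16 + 48 = (55 + 2*25 - 135)*16 + 48 = (55 + 50 - 135)*16 + 48 = -30*16 + 48 = -480 + 48 = -432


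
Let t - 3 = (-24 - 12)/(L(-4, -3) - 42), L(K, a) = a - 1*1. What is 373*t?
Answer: 32451/23 ≈ 1410.9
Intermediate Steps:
L(K, a) = -1 + a (L(K, a) = a - 1 = -1 + a)
t = 87/23 (t = 3 + (-24 - 12)/((-1 - 3) - 42) = 3 - 36/(-4 - 42) = 3 - 36/(-46) = 3 - 36*(-1/46) = 3 + 18/23 = 87/23 ≈ 3.7826)
373*t = 373*(87/23) = 32451/23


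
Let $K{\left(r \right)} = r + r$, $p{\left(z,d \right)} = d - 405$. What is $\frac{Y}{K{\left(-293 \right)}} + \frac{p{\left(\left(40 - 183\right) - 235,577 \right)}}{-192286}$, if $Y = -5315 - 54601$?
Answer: $\frac{2880226796}{28169899} \approx 102.24$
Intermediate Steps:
$Y = -59916$
$p{\left(z,d \right)} = -405 + d$
$K{\left(r \right)} = 2 r$
$\frac{Y}{K{\left(-293 \right)}} + \frac{p{\left(\left(40 - 183\right) - 235,577 \right)}}{-192286} = - \frac{59916}{2 \left(-293\right)} + \frac{-405 + 577}{-192286} = - \frac{59916}{-586} + 172 \left(- \frac{1}{192286}\right) = \left(-59916\right) \left(- \frac{1}{586}\right) - \frac{86}{96143} = \frac{29958}{293} - \frac{86}{96143} = \frac{2880226796}{28169899}$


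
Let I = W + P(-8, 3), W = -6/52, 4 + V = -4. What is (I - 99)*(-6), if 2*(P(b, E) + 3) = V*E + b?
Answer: 9213/13 ≈ 708.69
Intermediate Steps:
V = -8 (V = -4 - 4 = -8)
P(b, E) = -3 + b/2 - 4*E (P(b, E) = -3 + (-8*E + b)/2 = -3 + (b - 8*E)/2 = -3 + (b/2 - 4*E) = -3 + b/2 - 4*E)
W = -3/26 (W = -6*1/52 = -3/26 ≈ -0.11538)
I = -497/26 (I = -3/26 + (-3 + (1/2)*(-8) - 4*3) = -3/26 + (-3 - 4 - 12) = -3/26 - 19 = -497/26 ≈ -19.115)
(I - 99)*(-6) = (-497/26 - 99)*(-6) = -3071/26*(-6) = 9213/13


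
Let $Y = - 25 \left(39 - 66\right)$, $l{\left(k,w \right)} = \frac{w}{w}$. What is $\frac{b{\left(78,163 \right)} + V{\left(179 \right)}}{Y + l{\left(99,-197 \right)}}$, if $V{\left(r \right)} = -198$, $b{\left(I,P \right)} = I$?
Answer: $- \frac{30}{169} \approx -0.17751$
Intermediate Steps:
$l{\left(k,w \right)} = 1$
$Y = 675$ ($Y = \left(-25\right) \left(-27\right) = 675$)
$\frac{b{\left(78,163 \right)} + V{\left(179 \right)}}{Y + l{\left(99,-197 \right)}} = \frac{78 - 198}{675 + 1} = - \frac{120}{676} = \left(-120\right) \frac{1}{676} = - \frac{30}{169}$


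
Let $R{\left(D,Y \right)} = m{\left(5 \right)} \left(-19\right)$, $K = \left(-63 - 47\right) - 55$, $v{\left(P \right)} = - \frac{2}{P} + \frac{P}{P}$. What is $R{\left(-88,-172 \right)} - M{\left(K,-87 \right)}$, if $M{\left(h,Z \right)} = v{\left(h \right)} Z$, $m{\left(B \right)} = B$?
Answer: $- \frac{382}{55} \approx -6.9455$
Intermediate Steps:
$v{\left(P \right)} = 1 - \frac{2}{P}$ ($v{\left(P \right)} = - \frac{2}{P} + 1 = 1 - \frac{2}{P}$)
$K = -165$ ($K = -110 - 55 = -165$)
$M{\left(h,Z \right)} = \frac{Z \left(-2 + h\right)}{h}$ ($M{\left(h,Z \right)} = \frac{-2 + h}{h} Z = \frac{Z \left(-2 + h\right)}{h}$)
$R{\left(D,Y \right)} = -95$ ($R{\left(D,Y \right)} = 5 \left(-19\right) = -95$)
$R{\left(-88,-172 \right)} - M{\left(K,-87 \right)} = -95 - - \frac{87 \left(-2 - 165\right)}{-165} = -95 - \left(-87\right) \left(- \frac{1}{165}\right) \left(-167\right) = -95 - - \frac{4843}{55} = -95 + \frac{4843}{55} = - \frac{382}{55}$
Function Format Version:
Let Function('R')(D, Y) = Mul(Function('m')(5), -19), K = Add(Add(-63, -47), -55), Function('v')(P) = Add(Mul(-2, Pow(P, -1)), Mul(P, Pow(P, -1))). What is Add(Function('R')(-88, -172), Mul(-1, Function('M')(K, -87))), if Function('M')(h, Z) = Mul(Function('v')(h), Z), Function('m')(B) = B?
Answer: Rational(-382, 55) ≈ -6.9455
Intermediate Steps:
Function('v')(P) = Add(1, Mul(-2, Pow(P, -1))) (Function('v')(P) = Add(Mul(-2, Pow(P, -1)), 1) = Add(1, Mul(-2, Pow(P, -1))))
K = -165 (K = Add(-110, -55) = -165)
Function('M')(h, Z) = Mul(Z, Pow(h, -1), Add(-2, h)) (Function('M')(h, Z) = Mul(Mul(Pow(h, -1), Add(-2, h)), Z) = Mul(Z, Pow(h, -1), Add(-2, h)))
Function('R')(D, Y) = -95 (Function('R')(D, Y) = Mul(5, -19) = -95)
Add(Function('R')(-88, -172), Mul(-1, Function('M')(K, -87))) = Add(-95, Mul(-1, Mul(-87, Pow(-165, -1), Add(-2, -165)))) = Add(-95, Mul(-1, Mul(-87, Rational(-1, 165), -167))) = Add(-95, Mul(-1, Rational(-4843, 55))) = Add(-95, Rational(4843, 55)) = Rational(-382, 55)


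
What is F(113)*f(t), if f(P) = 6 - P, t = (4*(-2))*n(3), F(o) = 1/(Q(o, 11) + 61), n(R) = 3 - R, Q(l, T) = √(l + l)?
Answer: 122/1165 - 2*√226/1165 ≈ 0.078913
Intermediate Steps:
Q(l, T) = √2*√l (Q(l, T) = √(2*l) = √2*√l)
F(o) = 1/(61 + √2*√o) (F(o) = 1/(√2*√o + 61) = 1/(61 + √2*√o))
t = 0 (t = (4*(-2))*(3 - 1*3) = -8*(3 - 3) = -8*0 = 0)
F(113)*f(t) = (6 - 1*0)/(61 + √2*√113) = (6 + 0)/(61 + √226) = 6/(61 + √226)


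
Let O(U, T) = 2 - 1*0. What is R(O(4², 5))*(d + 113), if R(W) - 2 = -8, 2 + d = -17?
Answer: -564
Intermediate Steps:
O(U, T) = 2 (O(U, T) = 2 + 0 = 2)
d = -19 (d = -2 - 17 = -19)
R(W) = -6 (R(W) = 2 - 8 = -6)
R(O(4², 5))*(d + 113) = -6*(-19 + 113) = -6*94 = -564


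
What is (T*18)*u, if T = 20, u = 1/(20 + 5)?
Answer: 72/5 ≈ 14.400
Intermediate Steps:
u = 1/25 ≈ 0.040000
(T*18)*u = (20*18)*(1/25) = 360*(1/25) = 72/5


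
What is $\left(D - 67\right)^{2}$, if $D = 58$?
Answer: $81$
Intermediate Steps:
$\left(D - 67\right)^{2} = \left(58 - 67\right)^{2} = \left(-9\right)^{2} = 81$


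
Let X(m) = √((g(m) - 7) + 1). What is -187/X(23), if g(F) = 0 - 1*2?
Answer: 187*I*√2/4 ≈ 66.115*I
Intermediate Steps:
g(F) = -2 (g(F) = 0 - 2 = -2)
X(m) = 2*I*√2 (X(m) = √((-2 - 7) + 1) = √(-9 + 1) = √(-8) = 2*I*√2)
-187/X(23) = -187*(-I*√2/4) = -(-187)*I*√2/4 = 187*I*√2/4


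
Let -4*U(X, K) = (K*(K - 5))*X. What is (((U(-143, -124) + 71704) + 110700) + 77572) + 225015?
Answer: 1056848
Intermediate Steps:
U(X, K) = -K*X*(-5 + K)/4 (U(X, K) = -K*(K - 5)*X/4 = -K*(-5 + K)*X/4 = -K*X*(-5 + K)/4)
(((U(-143, -124) + 71704) + 110700) + 77572) + 225015 = ((((¼)*(-124)*(-143)*(5 - 1*(-124)) + 71704) + 110700) + 77572) + 225015 = ((((¼)*(-124)*(-143)*(5 + 124) + 71704) + 110700) + 77572) + 225015 = ((((¼)*(-124)*(-143)*129 + 71704) + 110700) + 77572) + 225015 = (((571857 + 71704) + 110700) + 77572) + 225015 = ((643561 + 110700) + 77572) + 225015 = (754261 + 77572) + 225015 = 831833 + 225015 = 1056848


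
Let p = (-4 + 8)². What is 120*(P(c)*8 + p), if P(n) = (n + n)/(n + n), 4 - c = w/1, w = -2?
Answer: 2880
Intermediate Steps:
c = 6 (c = 4 - (-2)/1 = 4 - (-2) = 4 - 1*(-2) = 4 + 2 = 6)
P(n) = 1 (P(n) = (2*n)/((2*n)) = (2*n)*(1/(2*n)) = 1)
p = 16 (p = 4² = 16)
120*(P(c)*8 + p) = 120*(1*8 + 16) = 120*(8 + 16) = 120*24 = 2880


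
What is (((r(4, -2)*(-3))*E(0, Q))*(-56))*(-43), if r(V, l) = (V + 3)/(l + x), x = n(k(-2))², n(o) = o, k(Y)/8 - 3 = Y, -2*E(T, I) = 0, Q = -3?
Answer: 0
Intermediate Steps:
E(T, I) = 0 (E(T, I) = -½*0 = 0)
k(Y) = 24 + 8*Y
x = 64 (x = (24 + 8*(-2))² = (24 - 16)² = 8² = 64)
r(V, l) = (3 + V)/(64 + l) (r(V, l) = (V + 3)/(l + 64) = (3 + V)/(64 + l))
(((r(4, -2)*(-3))*E(0, Q))*(-56))*(-43) = (((((3 + 4)/(64 - 2))*(-3))*0)*(-56))*(-43) = ((((7/62)*(-3))*0)*(-56))*(-43) = (-21/62*0*(-56))*(-43) = (0*(-56))*(-43) = 0*(-43) = 0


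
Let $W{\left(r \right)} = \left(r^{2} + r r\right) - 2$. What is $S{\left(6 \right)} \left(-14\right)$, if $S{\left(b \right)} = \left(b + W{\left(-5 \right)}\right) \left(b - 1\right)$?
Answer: $-3780$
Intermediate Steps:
$W{\left(r \right)} = -2 + 2 r^{2}$ ($W{\left(r \right)} = \left(r^{2} + r^{2}\right) - 2 = 2 r^{2} - 2 = -2 + 2 r^{2}$)
$S{\left(b \right)} = \left(-1 + b\right) \left(48 + b\right)$ ($S{\left(b \right)} = \left(b - \left(2 - 2 \left(-5\right)^{2}\right)\right) \left(b - 1\right) = \left(b + \left(-2 + 2 \cdot 25\right)\right) \left(-1 + b\right) = \left(b + \left(-2 + 50\right)\right) \left(-1 + b\right) = \left(b + 48\right) \left(-1 + b\right) = \left(48 + b\right) \left(-1 + b\right) = \left(-1 + b\right) \left(48 + b\right)$)
$S{\left(6 \right)} \left(-14\right) = \left(-48 + 6^{2} + 47 \cdot 6\right) \left(-14\right) = \left(-48 + 36 + 282\right) \left(-14\right) = 270 \left(-14\right) = -3780$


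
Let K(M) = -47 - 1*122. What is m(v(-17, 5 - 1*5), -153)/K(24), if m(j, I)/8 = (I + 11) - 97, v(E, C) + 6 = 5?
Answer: 1912/169 ≈ 11.314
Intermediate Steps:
v(E, C) = -1 (v(E, C) = -6 + 5 = -1)
K(M) = -169 (K(M) = -47 - 122 = -169)
m(j, I) = -688 + 8*I (m(j, I) = 8*((I + 11) - 97) = 8*((11 + I) - 97) = 8*(-86 + I) = -688 + 8*I)
m(v(-17, 5 - 1*5), -153)/K(24) = (-688 + 8*(-153))/(-169) = (-688 - 1224)*(-1/169) = -1912*(-1/169) = 1912/169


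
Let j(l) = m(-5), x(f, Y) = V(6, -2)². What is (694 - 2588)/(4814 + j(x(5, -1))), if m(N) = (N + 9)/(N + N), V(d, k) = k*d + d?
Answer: -4735/12034 ≈ -0.39347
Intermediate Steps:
V(d, k) = d + d*k (V(d, k) = d*k + d = d + d*k)
m(N) = (9 + N)/(2*N) (m(N) = (9 + N)/((2*N)) = (9 + N)*(1/(2*N)) = (9 + N)/(2*N))
x(f, Y) = 36 (x(f, Y) = (6*(1 - 2))² = (6*(-1))² = (-6)² = 36)
j(l) = -⅖ (j(l) = (½)*(9 - 5)/(-5) = (½)*(-⅕)*4 = -⅖)
(694 - 2588)/(4814 + j(x(5, -1))) = (694 - 2588)/(4814 - ⅖) = -1894/24068/5 = -1894*5/24068 = -4735/12034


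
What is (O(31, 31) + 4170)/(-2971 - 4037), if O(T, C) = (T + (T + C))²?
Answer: -4273/2336 ≈ -1.8292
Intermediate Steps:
O(T, C) = (C + 2*T)² (O(T, C) = (T + (C + T))² = (C + 2*T)²)
(O(31, 31) + 4170)/(-2971 - 4037) = ((31 + 2*31)² + 4170)/(-2971 - 4037) = ((31 + 62)² + 4170)/(-7008) = (93² + 4170)*(-1/7008) = (8649 + 4170)*(-1/7008) = 12819*(-1/7008) = -4273/2336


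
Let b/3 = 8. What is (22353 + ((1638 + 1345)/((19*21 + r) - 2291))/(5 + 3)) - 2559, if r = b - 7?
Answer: 296907017/15000 ≈ 19794.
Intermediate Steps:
b = 24 (b = 3*8 = 24)
r = 17 (r = 24 - 7 = 17)
(22353 + ((1638 + 1345)/((19*21 + r) - 2291))/(5 + 3)) - 2559 = (22353 + ((1638 + 1345)/((19*21 + 17) - 2291))/(5 + 3)) - 2559 = (22353 + (2983/((399 + 17) - 2291))/8) - 2559 = (22353 + (2983/(416 - 2291))*(1/8)) - 2559 = (22353 + (2983/(-1875))*(1/8)) - 2559 = (22353 + (2983*(-1/1875))*(1/8)) - 2559 = (22353 - 2983/1875*1/8) - 2559 = (22353 - 2983/15000) - 2559 = 335292017/15000 - 2559 = 296907017/15000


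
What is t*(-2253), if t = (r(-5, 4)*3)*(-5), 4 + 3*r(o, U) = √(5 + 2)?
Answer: -45060 + 11265*√7 ≈ -15256.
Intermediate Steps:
r(o, U) = -4/3 + √7/3 (r(o, U) = -4/3 + √(5 + 2)/3 = -4/3 + √7/3)
t = 20 - 5*√7 (t = ((-4/3 + √7/3)*3)*(-5) = (-4 + √7)*(-5) = 20 - 5*√7 ≈ 6.7712)
t*(-2253) = (20 - 5*√7)*(-2253) = -45060 + 11265*√7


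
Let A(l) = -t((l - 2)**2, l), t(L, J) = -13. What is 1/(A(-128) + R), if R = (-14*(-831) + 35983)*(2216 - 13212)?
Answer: -1/523596519 ≈ -1.9099e-9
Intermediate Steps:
A(l) = 13 (A(l) = -1*(-13) = 13)
R = -523596532 (R = (11634 + 35983)*(-10996) = 47617*(-10996) = -523596532)
1/(A(-128) + R) = 1/(13 - 523596532) = 1/(-523596519) = -1/523596519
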